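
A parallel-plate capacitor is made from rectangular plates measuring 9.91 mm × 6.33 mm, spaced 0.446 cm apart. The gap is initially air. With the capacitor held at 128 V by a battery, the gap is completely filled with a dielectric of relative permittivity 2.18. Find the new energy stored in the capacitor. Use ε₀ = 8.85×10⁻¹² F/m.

U ≈ 2.22 nJ

A = 9.91 × 6.33 mm² = 6.27×10⁻⁵ m².
Initially C₁ = ε₀A/d = 8.85×10⁻¹² × 6.27×10⁻⁵ / 4.46×10⁻³ = 1.24×10⁻¹³ F.
U₁ = 1.02×10⁻⁹ J.
Battery connected ⇒ V is held fixed. C₂ = 2.18 C₁ and U = ½CV², so U₂/U₁ = C₂/C₁ = 2.18.
U₂ = 2.18 × 1.02×10⁻⁹ = 2.22×10⁻⁹ J.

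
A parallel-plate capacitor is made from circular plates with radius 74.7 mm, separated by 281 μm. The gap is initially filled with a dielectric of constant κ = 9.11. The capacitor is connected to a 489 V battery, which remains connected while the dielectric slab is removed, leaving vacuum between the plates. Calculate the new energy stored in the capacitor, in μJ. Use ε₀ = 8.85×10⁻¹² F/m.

A = π(74.7 mm)² = 1.75×10⁻² m².
Initially C₁ = κε₀A/d = 9.11 × 8.85×10⁻¹² × 1.75×10⁻² / 2.81×10⁻⁴ = 5.03×10⁻⁹ F.
U₁ = 6.01×10⁻⁴ J.
Battery connected ⇒ V is held fixed. C₂ = 0.110 C₁ and U = ½CV², so U₂/U₁ = C₂/C₁ = 0.110.
U₂ = 0.110 × 6.01×10⁻⁴ = 6.60×10⁻⁵ J.

66.0 μJ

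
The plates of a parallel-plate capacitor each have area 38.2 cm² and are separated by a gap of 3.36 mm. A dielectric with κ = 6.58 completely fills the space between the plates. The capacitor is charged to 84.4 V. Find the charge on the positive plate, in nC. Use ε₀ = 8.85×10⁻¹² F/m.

A = 38.2 cm² = 3.82×10⁻³ m².
C = κε₀A/d = 6.58 × 8.85×10⁻¹² × 3.82×10⁻³ / 3.36×10⁻³ = 6.62×10⁻¹¹ F.
Q = CV = 6.62×10⁻¹¹ × 84.4 = 5.59×10⁻⁹ C.

Q ≈ 5.59 nC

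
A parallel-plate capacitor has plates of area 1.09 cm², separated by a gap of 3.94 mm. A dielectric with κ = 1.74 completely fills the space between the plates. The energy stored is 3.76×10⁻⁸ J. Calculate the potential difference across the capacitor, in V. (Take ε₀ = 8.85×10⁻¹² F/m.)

A = 1.09 cm² = 1.09×10⁻⁴ m².
C = κε₀A/d = 1.74 × 8.85×10⁻¹² × 1.09×10⁻⁴ / 3.94×10⁻³ = 4.26×10⁻¹³ F.
V = √(2U/C) = √(2 × 3.76×10⁻⁸ / 4.26×10⁻¹³) = 4.20×10² V.

420 V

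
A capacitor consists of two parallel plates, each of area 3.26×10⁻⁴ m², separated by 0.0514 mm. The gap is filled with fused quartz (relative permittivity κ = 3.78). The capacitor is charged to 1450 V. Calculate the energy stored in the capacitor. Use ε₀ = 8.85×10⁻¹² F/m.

223 μJ

C = κε₀A/d = 3.78 × 8.85×10⁻¹² × 3.26×10⁻⁴ / 5.14×10⁻⁵ = 2.12×10⁻¹⁰ F.
U = ½CV² = ½ × 2.12×10⁻¹⁰ × (1450)² = 2.23×10⁻⁴ J.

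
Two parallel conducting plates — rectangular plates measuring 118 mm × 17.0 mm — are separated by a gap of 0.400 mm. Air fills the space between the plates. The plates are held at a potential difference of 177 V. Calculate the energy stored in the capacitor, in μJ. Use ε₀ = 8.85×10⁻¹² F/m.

A = 118 × 17.0 mm² = 2.01×10⁻³ m².
C = ε₀A/d = 8.85×10⁻¹² × 2.01×10⁻³ / 4.00×10⁻⁴ = 4.44×10⁻¹¹ F.
U = ½CV² = ½ × 4.44×10⁻¹¹ × (177)² = 6.95×10⁻⁷ J.

U ≈ 0.695 μJ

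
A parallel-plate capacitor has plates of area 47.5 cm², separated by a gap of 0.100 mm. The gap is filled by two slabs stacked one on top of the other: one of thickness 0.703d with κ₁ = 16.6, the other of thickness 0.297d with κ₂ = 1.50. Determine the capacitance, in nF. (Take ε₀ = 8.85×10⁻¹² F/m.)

A = 47.5 cm² = 4.75×10⁻³ m².
Stacked slabs ⇒ two capacitors in series, each with the full plate area.
C₁ = κ₁ε₀A/d₁ = 16.6 × 8.85×10⁻¹² × 4.75×10⁻³ / 7.03×10⁻⁵ = 9.93×10⁻⁹ F.
C₂ = κ₂ε₀A/d₂ = 1.50 × 8.85×10⁻¹² × 4.75×10⁻³ / 2.97×10⁻⁵ = 2.12×10⁻⁹ F.
C = (1/C₁ + 1/C₂)⁻¹ = 1.75×10⁻⁹ F.

1.75 nF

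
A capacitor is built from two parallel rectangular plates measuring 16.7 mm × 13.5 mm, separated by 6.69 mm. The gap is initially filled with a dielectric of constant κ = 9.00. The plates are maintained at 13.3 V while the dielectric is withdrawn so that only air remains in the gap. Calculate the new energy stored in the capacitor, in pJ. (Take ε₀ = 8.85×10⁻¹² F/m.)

A = 16.7 × 13.5 mm² = 2.25×10⁻⁴ m².
Initially C₁ = κε₀A/d = 9.00 × 8.85×10⁻¹² × 2.25×10⁻⁴ / 6.69×10⁻³ = 2.68×10⁻¹² F.
U₁ = 2.37×10⁻¹⁰ J.
Battery connected ⇒ V is held fixed. C₂ = 0.111 C₁ and U = ½CV², so U₂/U₁ = C₂/C₁ = 0.111.
U₂ = 0.111 × 2.37×10⁻¹⁰ = 2.64×10⁻¹¹ J.

26.4 pJ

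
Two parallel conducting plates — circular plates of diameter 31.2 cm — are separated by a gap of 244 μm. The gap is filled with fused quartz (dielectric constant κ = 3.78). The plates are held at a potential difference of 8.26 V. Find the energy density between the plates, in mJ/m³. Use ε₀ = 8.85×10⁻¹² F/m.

E = V/d = 8.26 / 2.44×10⁻⁴ = 3.39×10⁴ V/m.
u = ½κε₀E² = ½ × 3.78 × 8.85×10⁻¹² × (3.39×10⁴)² = 1.92×10⁻² J/m³.

u ≈ 19.2 mJ/m³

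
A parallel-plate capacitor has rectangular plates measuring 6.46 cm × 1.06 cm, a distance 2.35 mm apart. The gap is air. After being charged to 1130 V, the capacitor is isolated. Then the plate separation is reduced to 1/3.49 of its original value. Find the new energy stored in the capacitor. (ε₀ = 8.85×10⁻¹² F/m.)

A = 6.46 × 1.06 cm² = 6.85×10⁻⁴ m².
Initially C₁ = ε₀A/d = 8.85×10⁻¹² × 6.85×10⁻⁴ / 2.35×10⁻³ = 2.58×10⁻¹² F.
U₁ = 1.65×10⁻⁶ J.
Isolated ⇒ Q is held fixed. C₂ = 3.49 C₁ and U = Q²/(2C), so U₂/U₁ = C₁/C₂ = 0.287.
U₂ = 0.287 × 1.65×10⁻⁶ = 4.72×10⁻⁷ J.

U ≈ 472 nJ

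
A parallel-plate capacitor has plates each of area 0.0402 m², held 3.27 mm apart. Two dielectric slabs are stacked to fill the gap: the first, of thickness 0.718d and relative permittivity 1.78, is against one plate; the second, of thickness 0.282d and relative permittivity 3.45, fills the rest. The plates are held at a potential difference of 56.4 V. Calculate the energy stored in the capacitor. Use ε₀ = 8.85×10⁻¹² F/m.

U ≈ 357 nJ

Stacked slabs ⇒ two capacitors in series, each with the full plate area.
C₁ = κ₁ε₀A/d₁ = 1.78 × 8.85×10⁻¹² × 4.02×10⁻² / 2.35×10⁻³ = 2.70×10⁻¹⁰ F.
C₂ = κ₂ε₀A/d₂ = 3.45 × 8.85×10⁻¹² × 4.02×10⁻² / 9.22×10⁻⁴ = 1.33×10⁻⁹ F.
C = (1/C₁ + 1/C₂)⁻¹ = 2.24×10⁻¹⁰ F.
U = ½CV² = ½ × 2.24×10⁻¹⁰ × (56.4)² = 3.57×10⁻⁷ J.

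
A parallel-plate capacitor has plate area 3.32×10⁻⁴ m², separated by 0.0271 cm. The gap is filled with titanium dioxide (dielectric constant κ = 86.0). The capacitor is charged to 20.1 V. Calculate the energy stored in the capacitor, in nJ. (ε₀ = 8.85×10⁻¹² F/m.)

C = κε₀A/d = 86.0 × 8.85×10⁻¹² × 3.32×10⁻⁴ / 2.71×10⁻⁴ = 9.32×10⁻¹⁰ F.
U = ½CV² = ½ × 9.32×10⁻¹⁰ × (20.1)² = 1.88×10⁻⁷ J.

U ≈ 188 nJ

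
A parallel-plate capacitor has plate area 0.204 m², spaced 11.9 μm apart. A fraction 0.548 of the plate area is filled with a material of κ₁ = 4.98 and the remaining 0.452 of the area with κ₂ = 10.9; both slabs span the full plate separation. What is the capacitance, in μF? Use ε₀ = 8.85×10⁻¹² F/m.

1.16 μF

Side-by-side slabs ⇒ two capacitors in parallel, each spanning the full gap.
C₁ = κ₁ε₀A₁/d = 4.98 × 8.85×10⁻¹² × 0.112 / 1.19×10⁻⁵ = 4.14×10⁻⁷ F.
C₂ = κ₂ε₀A₂/d = 10.9 × 8.85×10⁻¹² × 9.22×10⁻² / 1.19×10⁻⁵ = 7.47×10⁻⁷ F.
C = C₁ + C₂ = 1.16×10⁻⁶ F.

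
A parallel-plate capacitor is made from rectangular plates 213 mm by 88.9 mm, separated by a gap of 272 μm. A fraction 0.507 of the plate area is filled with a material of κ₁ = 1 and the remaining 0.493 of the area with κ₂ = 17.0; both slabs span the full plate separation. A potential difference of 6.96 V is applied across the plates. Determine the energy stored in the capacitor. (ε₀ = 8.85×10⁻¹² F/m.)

U ≈ 133 nJ

A = 213 × 88.9 mm² = 1.89×10⁻² m².
Side-by-side slabs ⇒ two capacitors in parallel, each spanning the full gap.
C₁ = κ₁ε₀A₁/d = 1.00 × 8.85×10⁻¹² × 9.60×10⁻³ / 2.72×10⁻⁴ = 3.12×10⁻¹⁰ F.
C₂ = κ₂ε₀A₂/d = 17.0 × 8.85×10⁻¹² × 9.34×10⁻³ / 2.72×10⁻⁴ = 5.16×10⁻⁹ F.
C = C₁ + C₂ = 5.48×10⁻⁹ F.
U = ½CV² = ½ × 5.48×10⁻⁹ × (6.96)² = 1.33×10⁻⁷ J.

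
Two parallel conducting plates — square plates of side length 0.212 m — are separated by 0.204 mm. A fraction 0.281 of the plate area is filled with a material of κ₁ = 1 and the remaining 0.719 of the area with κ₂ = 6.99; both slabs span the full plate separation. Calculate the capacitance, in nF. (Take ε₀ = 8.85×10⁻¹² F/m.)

10.3 nF

A = (0.212 m)² = 4.49×10⁻² m².
Side-by-side slabs ⇒ two capacitors in parallel, each spanning the full gap.
C₁ = κ₁ε₀A₁/d = 1.00 × 8.85×10⁻¹² × 1.26×10⁻² / 2.04×10⁻⁴ = 5.48×10⁻¹⁰ F.
C₂ = κ₂ε₀A₂/d = 6.99 × 8.85×10⁻¹² × 3.23×10⁻² / 2.04×10⁻⁴ = 9.80×10⁻⁹ F.
C = C₁ + C₂ = 1.03×10⁻⁸ F.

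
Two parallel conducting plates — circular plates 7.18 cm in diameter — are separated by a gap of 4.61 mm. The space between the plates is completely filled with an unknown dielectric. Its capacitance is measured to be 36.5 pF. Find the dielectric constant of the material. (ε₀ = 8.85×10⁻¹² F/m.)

A = π(7.18/2 cm)² = 4.05×10⁻³ m².
κ = Cd/(ε₀A) = 3.65×10⁻¹¹ × 4.61×10⁻³ / (8.85×10⁻¹² × 4.05×10⁻³) = 4.70.

4.70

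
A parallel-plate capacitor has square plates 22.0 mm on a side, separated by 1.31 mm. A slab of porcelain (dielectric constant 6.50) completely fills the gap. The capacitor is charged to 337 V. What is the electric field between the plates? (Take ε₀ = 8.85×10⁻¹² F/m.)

E = V/d = 337 / 1.31×10⁻³ = 2.57×10⁵ V/m.

E ≈ 257 V/mm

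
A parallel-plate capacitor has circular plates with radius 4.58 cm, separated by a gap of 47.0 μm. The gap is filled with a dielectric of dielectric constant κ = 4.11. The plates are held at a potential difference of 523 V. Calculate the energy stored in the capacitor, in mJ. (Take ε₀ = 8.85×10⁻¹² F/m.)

0.697 mJ

A = π(4.58 cm)² = 6.59×10⁻³ m².
C = κε₀A/d = 4.11 × 8.85×10⁻¹² × 6.59×10⁻³ / 4.70×10⁻⁵ = 5.10×10⁻⁹ F.
U = ½CV² = ½ × 5.10×10⁻⁹ × (523)² = 6.97×10⁻⁴ J.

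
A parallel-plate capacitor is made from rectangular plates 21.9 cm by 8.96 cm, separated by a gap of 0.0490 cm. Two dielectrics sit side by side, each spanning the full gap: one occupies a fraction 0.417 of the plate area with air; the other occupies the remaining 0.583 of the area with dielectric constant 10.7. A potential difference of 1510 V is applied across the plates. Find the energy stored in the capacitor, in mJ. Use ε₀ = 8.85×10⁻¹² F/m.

A = 21.9 × 8.96 cm² = 1.96×10⁻² m².
Side-by-side slabs ⇒ two capacitors in parallel, each spanning the full gap.
C₁ = κ₁ε₀A₁/d = 1.00 × 8.85×10⁻¹² × 8.18×10⁻³ / 4.90×10⁻⁴ = 1.48×10⁻¹⁰ F.
C₂ = κ₂ε₀A₂/d = 10.7 × 8.85×10⁻¹² × 1.14×10⁻² / 4.90×10⁻⁴ = 2.21×10⁻⁹ F.
C = C₁ + C₂ = 2.36×10⁻⁹ F.
U = ½CV² = ½ × 2.36×10⁻⁹ × (1510)² = 2.69×10⁻³ J.

2.69 mJ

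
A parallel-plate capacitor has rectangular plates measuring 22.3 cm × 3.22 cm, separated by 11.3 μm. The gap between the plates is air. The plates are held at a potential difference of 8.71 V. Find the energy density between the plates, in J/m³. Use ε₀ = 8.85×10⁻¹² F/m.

E = V/d = 8.71 / 1.13×10⁻⁵ = 7.71×10⁵ V/m.
u = ½ε₀E² = ½ × 8.85×10⁻¹² × (7.71×10⁵)² = 2.63 J/m³.

2.63 J/m³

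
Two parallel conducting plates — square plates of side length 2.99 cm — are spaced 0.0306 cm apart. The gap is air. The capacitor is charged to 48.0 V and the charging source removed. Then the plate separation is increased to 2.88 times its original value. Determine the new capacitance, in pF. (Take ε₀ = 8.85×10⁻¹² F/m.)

A = (2.99 cm)² = 8.94×10⁻⁴ m².
Initially C₁ = ε₀A/d = 8.85×10⁻¹² × 8.94×10⁻⁴ / 3.06×10⁻⁴ = 2.59×10⁻¹¹ F.
C = ε₀A/d scales as 1/d, so C₂/C₁ = d₁/d₂ = 1/2.88 = 0.347.
C₂ = 0.347 × 2.59×10⁻¹¹ = 8.98×10⁻¹² F.

C ≈ 8.98 pF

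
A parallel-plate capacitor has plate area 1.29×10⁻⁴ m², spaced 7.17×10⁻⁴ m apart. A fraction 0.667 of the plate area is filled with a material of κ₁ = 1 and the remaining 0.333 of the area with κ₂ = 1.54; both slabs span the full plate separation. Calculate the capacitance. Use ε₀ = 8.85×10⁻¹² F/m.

C ≈ 1.88 pF

Side-by-side slabs ⇒ two capacitors in parallel, each spanning the full gap.
C₁ = κ₁ε₀A₁/d = 1.00 × 8.85×10⁻¹² × 8.60×10⁻⁵ / 7.17×10⁻⁴ = 1.06×10⁻¹² F.
C₂ = κ₂ε₀A₂/d = 1.54 × 8.85×10⁻¹² × 4.30×10⁻⁵ / 7.17×10⁻⁴ = 8.17×10⁻¹³ F.
C = C₁ + C₂ = 1.88×10⁻¹² F.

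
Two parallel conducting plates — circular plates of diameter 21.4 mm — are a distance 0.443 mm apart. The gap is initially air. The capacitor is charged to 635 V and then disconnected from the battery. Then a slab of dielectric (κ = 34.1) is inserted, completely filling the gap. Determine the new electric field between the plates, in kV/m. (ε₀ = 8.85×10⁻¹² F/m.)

A = π(21.4/2 mm)² = 3.60×10⁻⁴ m².
Initially C₁ = ε₀A/d = 8.85×10⁻¹² × 3.60×10⁻⁴ / 4.43×10⁻⁴ = 7.19×10⁻¹² F.
E₁ = 1.43×10⁶ V/m.
Isolated ⇒ Q is held fixed. V₂ = Q/C₂ = V₁/34.1; E = V/d, so E₂/E₁ = (V₂/V₁)(d₁/d₂) = 0.0293.
E₂ = 0.0293 × 1.43×10⁶ = 4.20×10⁴ V/m.

E ≈ 42.0 kV/m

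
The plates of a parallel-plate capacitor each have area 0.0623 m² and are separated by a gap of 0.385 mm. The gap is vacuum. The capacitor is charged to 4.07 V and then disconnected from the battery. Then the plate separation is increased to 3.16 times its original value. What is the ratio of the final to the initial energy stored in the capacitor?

3.16

Isolated ⇒ Q is held fixed.
C₂ = 0.316 C₁ and U = Q²/(2C), so U₂/U₁ = C₁/C₂ = 3.16.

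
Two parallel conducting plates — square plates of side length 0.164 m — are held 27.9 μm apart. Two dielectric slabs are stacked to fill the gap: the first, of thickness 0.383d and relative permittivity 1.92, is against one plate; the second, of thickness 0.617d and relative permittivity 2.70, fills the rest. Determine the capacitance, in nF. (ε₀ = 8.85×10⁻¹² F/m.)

A = (0.164 m)² = 2.69×10⁻² m².
Stacked slabs ⇒ two capacitors in series, each with the full plate area.
C₁ = κ₁ε₀A/d₁ = 1.92 × 8.85×10⁻¹² × 2.69×10⁻² / 1.07×10⁻⁵ = 4.28×10⁻⁸ F.
C₂ = κ₂ε₀A/d₂ = 2.70 × 8.85×10⁻¹² × 2.69×10⁻² / 1.72×10⁻⁵ = 3.73×10⁻⁸ F.
C = (1/C₁ + 1/C₂)⁻¹ = 1.99×10⁻⁸ F.

C ≈ 19.9 nF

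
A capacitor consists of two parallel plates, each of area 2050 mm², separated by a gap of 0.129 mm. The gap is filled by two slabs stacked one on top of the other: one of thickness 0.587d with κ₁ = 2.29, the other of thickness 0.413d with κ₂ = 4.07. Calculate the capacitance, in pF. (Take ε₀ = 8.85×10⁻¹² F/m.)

C ≈ 393 pF

A = 2050 mm² = 2.05×10⁻³ m².
Stacked slabs ⇒ two capacitors in series, each with the full plate area.
C₁ = κ₁ε₀A/d₁ = 2.29 × 8.85×10⁻¹² × 2.05×10⁻³ / 7.57×10⁻⁵ = 5.49×10⁻¹⁰ F.
C₂ = κ₂ε₀A/d₂ = 4.07 × 8.85×10⁻¹² × 2.05×10⁻³ / 5.33×10⁻⁵ = 1.39×10⁻⁹ F.
C = (1/C₁ + 1/C₂)⁻¹ = 3.93×10⁻¹⁰ F.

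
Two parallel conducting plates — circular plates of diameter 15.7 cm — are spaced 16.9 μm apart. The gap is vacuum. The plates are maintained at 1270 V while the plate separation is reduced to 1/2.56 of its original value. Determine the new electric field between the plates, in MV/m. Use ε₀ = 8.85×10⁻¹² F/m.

192 MV/m

A = π(15.7/2 cm)² = 1.94×10⁻² m².
Initially C₁ = ε₀A/d = 8.85×10⁻¹² × 1.94×10⁻² / 1.69×10⁻⁵ = 1.01×10⁻⁸ F.
E₁ = 7.51×10⁷ V/m.
Battery connected ⇒ V is held fixed. E = V/d, so E₂/E₁ = d₁/d₂ = 2.56.
E₂ = 2.56 × 7.51×10⁷ = 1.92×10⁸ V/m.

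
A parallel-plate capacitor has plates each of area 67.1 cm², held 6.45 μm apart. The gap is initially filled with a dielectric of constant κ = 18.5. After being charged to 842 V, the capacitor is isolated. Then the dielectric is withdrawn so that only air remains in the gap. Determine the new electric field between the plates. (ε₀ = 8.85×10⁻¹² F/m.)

2415 MV/m

A = 67.1 cm² = 6.71×10⁻³ m².
Initially C₁ = κε₀A/d = 18.5 × 8.85×10⁻¹² × 6.71×10⁻³ / 6.45×10⁻⁶ = 1.70×10⁻⁷ F.
E₁ = 1.31×10⁸ V/m.
Isolated ⇒ Q is held fixed. V₂ = Q/C₂ = V₁/0.0541; E = V/d, so E₂/E₁ = (V₂/V₁)(d₁/d₂) = 18.5.
E₂ = 18.5 × 1.31×10⁸ = 2.42×10⁹ V/m.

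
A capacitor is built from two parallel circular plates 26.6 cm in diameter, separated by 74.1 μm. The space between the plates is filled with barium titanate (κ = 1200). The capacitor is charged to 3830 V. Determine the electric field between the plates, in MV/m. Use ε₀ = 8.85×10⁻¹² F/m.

51.7 MV/m

E = V/d = 3830 / 7.41×10⁻⁵ = 5.17×10⁷ V/m.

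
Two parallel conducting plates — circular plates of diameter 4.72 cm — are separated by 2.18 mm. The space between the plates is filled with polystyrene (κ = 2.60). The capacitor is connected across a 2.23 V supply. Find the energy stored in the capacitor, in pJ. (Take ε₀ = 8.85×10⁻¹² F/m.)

A = π(4.72/2 cm)² = 1.75×10⁻³ m².
C = κε₀A/d = 2.60 × 8.85×10⁻¹² × 1.75×10⁻³ / 2.18×10⁻³ = 1.85×10⁻¹¹ F.
U = ½CV² = ½ × 1.85×10⁻¹¹ × (2.23)² = 4.59×10⁻¹¹ J.

45.9 pJ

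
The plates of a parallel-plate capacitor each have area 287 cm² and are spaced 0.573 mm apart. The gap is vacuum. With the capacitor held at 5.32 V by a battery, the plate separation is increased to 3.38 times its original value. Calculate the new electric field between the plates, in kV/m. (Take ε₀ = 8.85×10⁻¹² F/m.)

A = 287 cm² = 2.87×10⁻² m².
Initially C₁ = ε₀A/d = 8.85×10⁻¹² × 2.87×10⁻² / 5.73×10⁻⁴ = 4.43×10⁻¹⁰ F.
E₁ = 9.28×10³ V/m.
Battery connected ⇒ V is held fixed. E = V/d, so E₂/E₁ = d₁/d₂ = 0.296.
E₂ = 0.296 × 9.28×10³ = 2.75×10³ V/m.

E ≈ 2.75 kV/m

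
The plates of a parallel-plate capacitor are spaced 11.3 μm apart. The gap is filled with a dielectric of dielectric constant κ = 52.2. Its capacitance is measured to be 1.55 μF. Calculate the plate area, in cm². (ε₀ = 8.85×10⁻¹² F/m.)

379 cm²

A = Cd/(κε₀) = 1.55×10⁻⁶ × 1.13×10⁻⁵ / (52.2 × 8.85×10⁻¹²) = 3.79×10⁻² m².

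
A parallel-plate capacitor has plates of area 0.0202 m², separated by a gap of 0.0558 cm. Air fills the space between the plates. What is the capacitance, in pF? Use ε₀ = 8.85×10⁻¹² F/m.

320 pF

C = ε₀A/d = 8.85×10⁻¹² × 2.02×10⁻² / 5.58×10⁻⁴ = 3.20×10⁻¹⁰ F.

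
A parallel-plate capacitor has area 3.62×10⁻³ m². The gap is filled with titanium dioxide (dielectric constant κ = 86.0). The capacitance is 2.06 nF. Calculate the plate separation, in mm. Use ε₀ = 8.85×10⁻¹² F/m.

d = κε₀A/C = 86.0 × 8.85×10⁻¹² × 3.62×10⁻³ / 2.06×10⁻⁹ = 1.34×10⁻³ m.

d ≈ 1.34 mm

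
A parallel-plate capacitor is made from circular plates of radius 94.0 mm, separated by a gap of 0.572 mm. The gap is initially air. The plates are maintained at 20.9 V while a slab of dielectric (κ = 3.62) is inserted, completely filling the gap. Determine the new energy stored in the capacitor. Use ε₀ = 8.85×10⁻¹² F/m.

340 nJ

A = π(94.0 mm)² = 2.78×10⁻² m².
Initially C₁ = ε₀A/d = 8.85×10⁻¹² × 2.78×10⁻² / 5.72×10⁻⁴ = 4.29×10⁻¹⁰ F.
U₁ = 9.38×10⁻⁸ J.
Battery connected ⇒ V is held fixed. C₂ = 3.62 C₁ and U = ½CV², so U₂/U₁ = C₂/C₁ = 3.62.
U₂ = 3.62 × 9.38×10⁻⁸ = 3.40×10⁻⁷ J.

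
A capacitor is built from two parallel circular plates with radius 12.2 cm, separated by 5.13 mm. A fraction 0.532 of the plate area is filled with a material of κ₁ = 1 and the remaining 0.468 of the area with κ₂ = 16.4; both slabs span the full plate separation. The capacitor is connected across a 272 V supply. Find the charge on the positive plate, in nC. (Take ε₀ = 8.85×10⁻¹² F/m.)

180 nC

A = π(12.2 cm)² = 4.68×10⁻² m².
Side-by-side slabs ⇒ two capacitors in parallel, each spanning the full gap.
C₁ = κ₁ε₀A₁/d = 1.00 × 8.85×10⁻¹² × 2.49×10⁻² / 5.13×10⁻³ = 4.29×10⁻¹¹ F.
C₂ = κ₂ε₀A₂/d = 16.4 × 8.85×10⁻¹² × 2.19×10⁻² / 5.13×10⁻³ = 6.19×10⁻¹⁰ F.
C = C₁ + C₂ = 6.62×10⁻¹⁰ F.
Q = CV = 6.62×10⁻¹⁰ × 272 = 1.80×10⁻⁷ C.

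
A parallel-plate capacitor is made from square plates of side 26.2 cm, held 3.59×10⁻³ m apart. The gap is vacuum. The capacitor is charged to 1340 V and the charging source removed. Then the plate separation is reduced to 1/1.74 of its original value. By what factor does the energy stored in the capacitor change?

0.575

Isolated ⇒ Q is held fixed.
C₂ = 1.74 C₁ and U = Q²/(2C), so U₂/U₁ = C₁/C₂ = 0.575.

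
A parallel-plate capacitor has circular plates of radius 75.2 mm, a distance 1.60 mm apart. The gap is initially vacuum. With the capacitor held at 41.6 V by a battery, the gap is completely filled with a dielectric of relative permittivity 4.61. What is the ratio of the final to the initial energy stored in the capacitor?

4.61

Battery connected ⇒ V is held fixed.
C₂ = 4.61 C₁ and U = ½CV², so U₂/U₁ = C₂/C₁ = 4.61.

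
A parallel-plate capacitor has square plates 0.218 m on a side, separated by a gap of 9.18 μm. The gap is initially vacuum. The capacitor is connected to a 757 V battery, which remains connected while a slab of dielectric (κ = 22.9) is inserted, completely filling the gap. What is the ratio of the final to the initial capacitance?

C = κε₀A/d scales with κ, so C₂/C₁ = κ = 22.9.

22.9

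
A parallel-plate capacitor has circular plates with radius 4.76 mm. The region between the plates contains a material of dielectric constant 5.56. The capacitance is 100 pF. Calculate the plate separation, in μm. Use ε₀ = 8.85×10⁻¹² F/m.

A = π(4.76 mm)² = 7.12×10⁻⁵ m².
d = κε₀A/C = 5.56 × 8.85×10⁻¹² × 7.12×10⁻⁵ / 1.00×10⁻¹⁰ = 3.50×10⁻⁵ m.

d ≈ 35.0 μm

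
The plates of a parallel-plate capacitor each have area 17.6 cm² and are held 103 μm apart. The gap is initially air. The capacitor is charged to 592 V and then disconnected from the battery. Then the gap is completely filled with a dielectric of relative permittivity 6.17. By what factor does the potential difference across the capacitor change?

0.162

Isolated ⇒ Q is held fixed.
C₂ = 6.17 C₁ and V = Q/C, so V₂/V₁ = C₁/C₂ = 0.162.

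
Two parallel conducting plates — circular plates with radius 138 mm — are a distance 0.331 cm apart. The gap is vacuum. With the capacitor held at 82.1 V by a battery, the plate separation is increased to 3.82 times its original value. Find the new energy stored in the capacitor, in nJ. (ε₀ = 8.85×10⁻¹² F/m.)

U ≈ 141 nJ

A = π(138 mm)² = 5.98×10⁻² m².
Initially C₁ = ε₀A/d = 8.85×10⁻¹² × 5.98×10⁻² / 3.31×10⁻³ = 1.60×10⁻¹⁰ F.
U₁ = 5.39×10⁻⁷ J.
Battery connected ⇒ V is held fixed. C₂ = 0.262 C₁ and U = ½CV², so U₂/U₁ = C₂/C₁ = 0.262.
U₂ = 0.262 × 5.39×10⁻⁷ = 1.41×10⁻⁷ J.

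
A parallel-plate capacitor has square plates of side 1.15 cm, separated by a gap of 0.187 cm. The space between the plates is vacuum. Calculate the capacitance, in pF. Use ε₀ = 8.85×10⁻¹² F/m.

A = (1.15 cm)² = 1.32×10⁻⁴ m².
C = ε₀A/d = 8.85×10⁻¹² × 1.32×10⁻⁴ / 1.87×10⁻³ = 6.26×10⁻¹³ F.

C ≈ 0.626 pF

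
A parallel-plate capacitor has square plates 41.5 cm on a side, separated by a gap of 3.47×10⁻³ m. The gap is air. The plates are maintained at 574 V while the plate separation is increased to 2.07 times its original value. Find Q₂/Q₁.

Battery connected ⇒ V is held fixed.
C₂ = 0.483 C₁ and Q = CV, so Q₂/Q₁ = C₂/C₁ = 0.483.

Q₂/Q₁ ≈ 0.483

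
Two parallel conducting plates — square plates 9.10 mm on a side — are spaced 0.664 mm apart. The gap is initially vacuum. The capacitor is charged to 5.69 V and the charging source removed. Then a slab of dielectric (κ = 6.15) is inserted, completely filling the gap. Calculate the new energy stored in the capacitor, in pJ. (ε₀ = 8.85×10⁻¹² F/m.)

2.91 pJ

A = (9.10 mm)² = 8.28×10⁻⁵ m².
Initially C₁ = ε₀A/d = 8.85×10⁻¹² × 8.28×10⁻⁵ / 6.64×10⁻⁴ = 1.10×10⁻¹² F.
U₁ = 1.79×10⁻¹¹ J.
Isolated ⇒ Q is held fixed. C₂ = 6.15 C₁ and U = Q²/(2C), so U₂/U₁ = C₁/C₂ = 0.163.
U₂ = 0.163 × 1.79×10⁻¹¹ = 2.91×10⁻¹² J.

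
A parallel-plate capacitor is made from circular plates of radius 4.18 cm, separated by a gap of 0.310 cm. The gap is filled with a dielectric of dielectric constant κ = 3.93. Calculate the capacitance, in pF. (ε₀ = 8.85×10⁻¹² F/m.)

A = π(4.18 cm)² = 5.49×10⁻³ m².
C = κε₀A/d = 3.93 × 8.85×10⁻¹² × 5.49×10⁻³ / 3.10×10⁻³ = 6.16×10⁻¹¹ F.

61.6 pF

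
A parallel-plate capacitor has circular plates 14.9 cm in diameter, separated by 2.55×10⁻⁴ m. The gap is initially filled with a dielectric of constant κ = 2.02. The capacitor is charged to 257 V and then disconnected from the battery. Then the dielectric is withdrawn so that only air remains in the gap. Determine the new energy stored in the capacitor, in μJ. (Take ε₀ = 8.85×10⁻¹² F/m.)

81.5 μJ

A = π(14.9/2 cm)² = 1.74×10⁻² m².
Initially C₁ = κε₀A/d = 2.02 × 8.85×10⁻¹² × 1.74×10⁻² / 2.55×10⁻⁴ = 1.22×10⁻⁹ F.
U₁ = 4.04×10⁻⁵ J.
Isolated ⇒ Q is held fixed. C₂ = 0.495 C₁ and U = Q²/(2C), so U₂/U₁ = C₁/C₂ = 2.02.
U₂ = 2.02 × 4.04×10⁻⁵ = 8.15×10⁻⁵ J.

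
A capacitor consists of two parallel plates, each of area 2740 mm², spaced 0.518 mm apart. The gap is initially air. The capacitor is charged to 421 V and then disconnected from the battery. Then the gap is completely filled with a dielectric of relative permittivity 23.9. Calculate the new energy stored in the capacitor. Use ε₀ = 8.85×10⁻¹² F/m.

U ≈ 174 nJ

A = 2740 mm² = 2.74×10⁻³ m².
Initially C₁ = ε₀A/d = 8.85×10⁻¹² × 2.74×10⁻³ / 5.18×10⁻⁴ = 4.68×10⁻¹¹ F.
U₁ = 4.15×10⁻⁶ J.
Isolated ⇒ Q is held fixed. C₂ = 23.9 C₁ and U = Q²/(2C), so U₂/U₁ = C₁/C₂ = 0.0418.
U₂ = 0.0418 × 4.15×10⁻⁶ = 1.74×10⁻⁷ J.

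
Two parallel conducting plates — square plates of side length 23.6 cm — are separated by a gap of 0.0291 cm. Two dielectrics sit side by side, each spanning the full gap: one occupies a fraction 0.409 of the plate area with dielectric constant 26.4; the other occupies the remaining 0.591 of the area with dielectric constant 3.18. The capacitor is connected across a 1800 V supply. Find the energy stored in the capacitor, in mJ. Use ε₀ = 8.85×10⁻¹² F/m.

U ≈ 34.8 mJ

A = (23.6 cm)² = 5.57×10⁻² m².
Side-by-side slabs ⇒ two capacitors in parallel, each spanning the full gap.
C₁ = κ₁ε₀A₁/d = 26.4 × 8.85×10⁻¹² × 2.28×10⁻² / 2.91×10⁻⁴ = 1.83×10⁻⁸ F.
C₂ = κ₂ε₀A₂/d = 3.18 × 8.85×10⁻¹² × 3.29×10⁻² / 2.91×10⁻⁴ = 3.18×10⁻⁹ F.
C = C₁ + C₂ = 2.15×10⁻⁸ F.
U = ½CV² = ½ × 2.15×10⁻⁸ × (1800)² = 3.48×10⁻² J.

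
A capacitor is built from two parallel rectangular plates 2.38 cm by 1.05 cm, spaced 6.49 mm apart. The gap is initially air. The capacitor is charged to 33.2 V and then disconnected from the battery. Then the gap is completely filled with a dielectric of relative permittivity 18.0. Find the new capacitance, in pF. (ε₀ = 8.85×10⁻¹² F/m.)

A = 2.38 × 1.05 cm² = 2.50×10⁻⁴ m².
Initially C₁ = ε₀A/d = 8.85×10⁻¹² × 2.50×10⁻⁴ / 6.49×10⁻³ = 3.41×10⁻¹³ F.
C = κε₀A/d scales with κ, so C₂/C₁ = κ = 18.0.
C₂ = 18.0 × 3.41×10⁻¹³ = 6.13×10⁻¹² F.

C ≈ 6.13 pF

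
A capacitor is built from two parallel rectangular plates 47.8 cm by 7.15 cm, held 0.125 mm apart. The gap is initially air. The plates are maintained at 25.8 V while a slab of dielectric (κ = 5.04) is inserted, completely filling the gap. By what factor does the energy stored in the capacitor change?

U₂/U₁ ≈ 5.04

Battery connected ⇒ V is held fixed.
C₂ = 5.04 C₁ and U = ½CV², so U₂/U₁ = C₂/C₁ = 5.04.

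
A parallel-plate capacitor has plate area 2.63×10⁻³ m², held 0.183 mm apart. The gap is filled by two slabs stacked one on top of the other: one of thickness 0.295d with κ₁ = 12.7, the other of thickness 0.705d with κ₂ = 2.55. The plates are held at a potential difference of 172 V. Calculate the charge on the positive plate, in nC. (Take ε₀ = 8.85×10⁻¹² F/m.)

Stacked slabs ⇒ two capacitors in series, each with the full plate area.
C₁ = κ₁ε₀A/d₁ = 12.7 × 8.85×10⁻¹² × 2.63×10⁻³ / 5.40×10⁻⁵ = 5.48×10⁻⁹ F.
C₂ = κ₂ε₀A/d₂ = 2.55 × 8.85×10⁻¹² × 2.63×10⁻³ / 1.29×10⁻⁴ = 4.60×10⁻¹⁰ F.
C = (1/C₁ + 1/C₂)⁻¹ = 4.24×10⁻¹⁰ F.
Q = CV = 4.24×10⁻¹⁰ × 172 = 7.30×10⁻⁸ C.

Q ≈ 73.0 nC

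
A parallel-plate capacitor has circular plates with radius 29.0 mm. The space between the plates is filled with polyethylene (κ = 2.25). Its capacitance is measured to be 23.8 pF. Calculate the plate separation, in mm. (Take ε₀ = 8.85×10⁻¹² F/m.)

d ≈ 2.21 mm

A = π(29.0 mm)² = 2.64×10⁻³ m².
d = κε₀A/C = 2.25 × 8.85×10⁻¹² × 2.64×10⁻³ / 2.38×10⁻¹¹ = 2.21×10⁻³ m.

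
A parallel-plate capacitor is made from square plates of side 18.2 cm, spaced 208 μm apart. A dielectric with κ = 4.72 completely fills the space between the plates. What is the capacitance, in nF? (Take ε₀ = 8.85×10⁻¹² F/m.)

C ≈ 6.65 nF

A = (18.2 cm)² = 3.31×10⁻² m².
C = κε₀A/d = 4.72 × 8.85×10⁻¹² × 3.31×10⁻² / 2.08×10⁻⁴ = 6.65×10⁻⁹ F.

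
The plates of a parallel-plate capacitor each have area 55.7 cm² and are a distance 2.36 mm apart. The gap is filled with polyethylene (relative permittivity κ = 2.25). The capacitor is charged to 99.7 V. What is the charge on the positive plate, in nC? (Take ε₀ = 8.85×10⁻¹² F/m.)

A = 55.7 cm² = 5.57×10⁻³ m².
C = κε₀A/d = 2.25 × 8.85×10⁻¹² × 5.57×10⁻³ / 2.36×10⁻³ = 4.70×10⁻¹¹ F.
Q = CV = 4.70×10⁻¹¹ × 99.7 = 4.69×10⁻⁹ C.

4.69 nC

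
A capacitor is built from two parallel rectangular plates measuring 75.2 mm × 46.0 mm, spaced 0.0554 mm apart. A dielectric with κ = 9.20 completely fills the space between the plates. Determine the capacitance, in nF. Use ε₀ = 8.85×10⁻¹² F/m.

A = 75.2 × 46.0 mm² = 3.46×10⁻³ m².
C = κε₀A/d = 9.20 × 8.85×10⁻¹² × 3.46×10⁻³ / 5.54×10⁻⁵ = 5.08×10⁻⁹ F.

C ≈ 5.08 nF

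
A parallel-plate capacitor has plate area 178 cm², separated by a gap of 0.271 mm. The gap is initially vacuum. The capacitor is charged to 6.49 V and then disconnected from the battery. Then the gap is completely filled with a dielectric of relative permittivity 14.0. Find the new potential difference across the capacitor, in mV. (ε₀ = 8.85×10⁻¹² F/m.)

464 mV

A = 178 cm² = 1.78×10⁻² m².
Initially C₁ = ε₀A/d = 8.85×10⁻¹² × 1.78×10⁻² / 2.71×10⁻⁴ = 5.81×10⁻¹⁰ F.
V₁ = 6.49 V.
Isolated ⇒ Q is held fixed. C₂ = 14.0 C₁ and V = Q/C, so V₂/V₁ = C₁/C₂ = 0.0714.
V₂ = 0.0714 × 6.49 = 0.464 V.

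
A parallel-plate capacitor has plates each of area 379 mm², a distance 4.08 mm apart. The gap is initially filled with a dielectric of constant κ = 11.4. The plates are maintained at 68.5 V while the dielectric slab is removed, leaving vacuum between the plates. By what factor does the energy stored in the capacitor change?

0.0877

Battery connected ⇒ V is held fixed.
C₂ = 0.0877 C₁ and U = ½CV², so U₂/U₁ = C₂/C₁ = 0.0877.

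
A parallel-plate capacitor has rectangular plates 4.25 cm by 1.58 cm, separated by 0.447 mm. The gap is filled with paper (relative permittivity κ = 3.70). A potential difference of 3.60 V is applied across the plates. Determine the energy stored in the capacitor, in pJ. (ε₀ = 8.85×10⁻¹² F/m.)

A = 4.25 × 1.58 cm² = 6.71×10⁻⁴ m².
C = κε₀A/d = 3.70 × 8.85×10⁻¹² × 6.71×10⁻⁴ / 4.47×10⁻⁴ = 4.92×10⁻¹¹ F.
U = ½CV² = ½ × 4.92×10⁻¹¹ × (3.60)² = 3.19×10⁻¹⁰ J.

U ≈ 319 pJ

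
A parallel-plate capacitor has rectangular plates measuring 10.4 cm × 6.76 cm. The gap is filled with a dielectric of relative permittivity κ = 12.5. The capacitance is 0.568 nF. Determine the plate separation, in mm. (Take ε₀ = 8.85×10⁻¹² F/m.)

d ≈ 1.37 mm

A = 10.4 × 6.76 cm² = 7.03×10⁻³ m².
d = κε₀A/C = 12.5 × 8.85×10⁻¹² × 7.03×10⁻³ / 5.68×10⁻¹⁰ = 1.37×10⁻³ m.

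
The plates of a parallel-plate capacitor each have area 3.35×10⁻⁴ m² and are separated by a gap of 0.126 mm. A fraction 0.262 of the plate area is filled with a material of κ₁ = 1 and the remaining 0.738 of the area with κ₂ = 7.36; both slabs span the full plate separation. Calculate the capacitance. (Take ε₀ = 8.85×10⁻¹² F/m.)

Side-by-side slabs ⇒ two capacitors in parallel, each spanning the full gap.
C₁ = κ₁ε₀A₁/d = 1.00 × 8.85×10⁻¹² × 8.78×10⁻⁵ / 1.26×10⁻⁴ = 6.16×10⁻¹² F.
C₂ = κ₂ε₀A₂/d = 7.36 × 8.85×10⁻¹² × 2.47×10⁻⁴ / 1.26×10⁻⁴ = 1.28×10⁻¹⁰ F.
C = C₁ + C₂ = 1.34×10⁻¹⁰ F.

C ≈ 134 pF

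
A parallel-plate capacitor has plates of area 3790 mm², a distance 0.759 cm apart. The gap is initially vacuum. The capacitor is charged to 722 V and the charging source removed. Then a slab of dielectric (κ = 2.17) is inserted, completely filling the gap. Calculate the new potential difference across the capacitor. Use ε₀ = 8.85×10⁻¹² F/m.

A = 3790 mm² = 3.79×10⁻³ m².
Initially C₁ = ε₀A/d = 8.85×10⁻¹² × 3.79×10⁻³ / 7.59×10⁻³ = 4.42×10⁻¹² F.
V₁ = 7.22×10² V.
Isolated ⇒ Q is held fixed. C₂ = 2.17 C₁ and V = Q/C, so V₂/V₁ = C₁/C₂ = 0.461.
V₂ = 0.461 × 7.22×10² = 3.33×10² V.

V ≈ 333 V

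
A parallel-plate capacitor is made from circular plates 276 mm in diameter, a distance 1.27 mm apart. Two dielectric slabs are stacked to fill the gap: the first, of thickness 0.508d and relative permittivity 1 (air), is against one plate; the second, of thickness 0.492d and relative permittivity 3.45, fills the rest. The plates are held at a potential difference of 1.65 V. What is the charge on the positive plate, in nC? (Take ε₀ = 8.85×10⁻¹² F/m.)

1.06 nC

A = π(276/2 mm)² = 5.98×10⁻² m².
Stacked slabs ⇒ two capacitors in series, each with the full plate area.
C₁ = κ₁ε₀A/d₁ = 1.00 × 8.85×10⁻¹² × 5.98×10⁻² / 6.45×10⁻⁴ = 8.21×10⁻¹⁰ F.
C₂ = κ₂ε₀A/d₂ = 3.45 × 8.85×10⁻¹² × 5.98×10⁻² / 6.25×10⁻⁴ = 2.92×10⁻⁹ F.
C = (1/C₁ + 1/C₂)⁻¹ = 6.41×10⁻¹⁰ F.
Q = CV = 6.41×10⁻¹⁰ × 1.65 = 1.06×10⁻⁹ C.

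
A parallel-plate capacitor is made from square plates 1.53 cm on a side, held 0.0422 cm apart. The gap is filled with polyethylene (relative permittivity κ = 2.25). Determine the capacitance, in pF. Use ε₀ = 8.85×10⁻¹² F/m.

11.0 pF

A = (1.53 cm)² = 2.34×10⁻⁴ m².
C = κε₀A/d = 2.25 × 8.85×10⁻¹² × 2.34×10⁻⁴ / 4.22×10⁻⁴ = 1.10×10⁻¹¹ F.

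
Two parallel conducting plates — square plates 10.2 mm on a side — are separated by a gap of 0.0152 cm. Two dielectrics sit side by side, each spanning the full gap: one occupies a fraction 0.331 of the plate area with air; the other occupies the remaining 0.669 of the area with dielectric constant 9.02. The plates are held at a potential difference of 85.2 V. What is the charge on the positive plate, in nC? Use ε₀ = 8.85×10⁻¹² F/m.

3.29 nC

A = (10.2 mm)² = 1.04×10⁻⁴ m².
Side-by-side slabs ⇒ two capacitors in parallel, each spanning the full gap.
C₁ = κ₁ε₀A₁/d = 1.00 × 8.85×10⁻¹² × 3.44×10⁻⁵ / 1.52×10⁻⁴ = 2.01×10⁻¹² F.
C₂ = κ₂ε₀A₂/d = 9.02 × 8.85×10⁻¹² × 6.96×10⁻⁵ / 1.52×10⁻⁴ = 3.66×10⁻¹¹ F.
C = C₁ + C₂ = 3.86×10⁻¹¹ F.
Q = CV = 3.86×10⁻¹¹ × 85.2 = 3.29×10⁻⁹ C.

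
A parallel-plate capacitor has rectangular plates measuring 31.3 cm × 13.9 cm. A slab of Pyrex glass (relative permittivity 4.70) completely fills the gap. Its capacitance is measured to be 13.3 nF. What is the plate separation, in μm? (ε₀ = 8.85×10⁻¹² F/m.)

A = 31.3 × 13.9 cm² = 4.35×10⁻² m².
d = κε₀A/C = 4.70 × 8.85×10⁻¹² × 4.35×10⁻² / 1.33×10⁻⁸ = 1.36×10⁻⁴ m.

136 μm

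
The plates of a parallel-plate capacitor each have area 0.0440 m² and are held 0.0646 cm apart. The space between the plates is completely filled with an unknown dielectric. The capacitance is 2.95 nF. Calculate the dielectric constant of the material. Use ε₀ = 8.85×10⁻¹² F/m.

κ = Cd/(ε₀A) = 2.95×10⁻⁹ × 6.46×10⁻⁴ / (8.85×10⁻¹² × 4.40×10⁻²) = 4.89.

4.89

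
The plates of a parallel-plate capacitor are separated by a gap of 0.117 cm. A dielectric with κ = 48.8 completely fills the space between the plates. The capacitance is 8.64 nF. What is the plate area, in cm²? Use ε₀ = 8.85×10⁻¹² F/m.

A = Cd/(κε₀) = 8.64×10⁻⁹ × 1.17×10⁻³ / (48.8 × 8.85×10⁻¹²) = 2.34×10⁻² m².

234 cm²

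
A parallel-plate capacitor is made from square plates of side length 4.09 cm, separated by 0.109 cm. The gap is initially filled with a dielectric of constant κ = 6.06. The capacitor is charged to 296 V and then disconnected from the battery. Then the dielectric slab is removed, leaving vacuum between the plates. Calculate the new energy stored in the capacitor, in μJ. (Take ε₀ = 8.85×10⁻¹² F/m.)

U ≈ 21.9 μJ

A = (4.09 cm)² = 1.67×10⁻³ m².
Initially C₁ = κε₀A/d = 6.06 × 8.85×10⁻¹² × 1.67×10⁻³ / 1.09×10⁻³ = 8.23×10⁻¹¹ F.
U₁ = 3.61×10⁻⁶ J.
Isolated ⇒ Q is held fixed. C₂ = 0.165 C₁ and U = Q²/(2C), so U₂/U₁ = C₁/C₂ = 6.06.
U₂ = 6.06 × 3.61×10⁻⁶ = 2.19×10⁻⁵ J.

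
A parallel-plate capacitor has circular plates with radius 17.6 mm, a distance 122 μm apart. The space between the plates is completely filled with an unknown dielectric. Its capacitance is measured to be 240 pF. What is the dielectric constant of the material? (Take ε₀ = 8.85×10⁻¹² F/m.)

3.40

A = π(17.6 mm)² = 9.73×10⁻⁴ m².
κ = Cd/(ε₀A) = 2.40×10⁻¹⁰ × 1.22×10⁻⁴ / (8.85×10⁻¹² × 9.73×10⁻⁴) = 3.40.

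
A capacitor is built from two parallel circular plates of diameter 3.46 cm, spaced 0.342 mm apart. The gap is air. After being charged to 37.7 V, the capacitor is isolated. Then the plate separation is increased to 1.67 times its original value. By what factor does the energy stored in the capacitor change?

Isolated ⇒ Q is held fixed.
C₂ = 0.599 C₁ and U = Q²/(2C), so U₂/U₁ = C₁/C₂ = 1.67.

U₂/U₁ ≈ 1.67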